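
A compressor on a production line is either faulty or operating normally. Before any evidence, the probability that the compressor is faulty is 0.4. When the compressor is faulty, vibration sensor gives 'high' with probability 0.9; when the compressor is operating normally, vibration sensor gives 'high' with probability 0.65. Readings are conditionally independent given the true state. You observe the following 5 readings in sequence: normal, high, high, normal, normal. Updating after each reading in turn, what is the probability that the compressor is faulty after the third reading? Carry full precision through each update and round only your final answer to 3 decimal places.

0.267

After 'normal': P(faulty) = 0.1·0.4000 / (0.1·0.4000 + 0.35·0.6000) ≈ 0.1600
After 'high': P(faulty) = 0.9·0.1600 / (0.9·0.1600 + 0.65·0.8400) ≈ 0.2087
After 'high': P(faulty) = 0.9·0.2087 / (0.9·0.2087 + 0.65·0.7913) ≈ 0.2675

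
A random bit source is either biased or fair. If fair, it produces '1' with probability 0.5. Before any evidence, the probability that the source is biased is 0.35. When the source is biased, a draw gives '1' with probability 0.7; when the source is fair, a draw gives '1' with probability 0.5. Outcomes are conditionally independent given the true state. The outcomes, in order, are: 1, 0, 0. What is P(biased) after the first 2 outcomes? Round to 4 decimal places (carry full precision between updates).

After '1': P(biased) = 0.7·0.3500 / (0.7·0.3500 + 0.5·0.6500) ≈ 0.4298
After '0': P(biased) = 0.3·0.4298 / (0.3·0.4298 + 0.5·0.5702) ≈ 0.3114

0.3114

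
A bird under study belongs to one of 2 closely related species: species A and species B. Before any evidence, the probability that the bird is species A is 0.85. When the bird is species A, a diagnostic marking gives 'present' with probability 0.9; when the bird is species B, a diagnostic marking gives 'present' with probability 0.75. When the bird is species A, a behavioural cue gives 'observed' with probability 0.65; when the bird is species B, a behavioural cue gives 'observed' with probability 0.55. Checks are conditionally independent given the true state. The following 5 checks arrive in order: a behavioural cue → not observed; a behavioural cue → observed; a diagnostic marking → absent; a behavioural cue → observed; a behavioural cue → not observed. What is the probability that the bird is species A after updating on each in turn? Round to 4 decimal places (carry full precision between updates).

After a behavioural cue='not observed': P(species A) = 0.35·0.8500 / (0.35·0.8500 + 0.45·0.1500) ≈ 0.8151
After a behavioural cue='observed': P(species A) = 0.65·0.8151 / (0.65·0.8151 + 0.55·0.1849) ≈ 0.8389
After a diagnostic marking='absent': P(species A) = 0.1·0.8389 / (0.1·0.8389 + 0.25·0.1611) ≈ 0.6757
After a behavioural cue='observed': P(species A) = 0.65·0.6757 / (0.65·0.6757 + 0.55·0.3243) ≈ 0.7112
After a behavioural cue='not observed': P(species A) = 0.35·0.7112 / (0.35·0.7112 + 0.45·0.2888) ≈ 0.6570

0.6570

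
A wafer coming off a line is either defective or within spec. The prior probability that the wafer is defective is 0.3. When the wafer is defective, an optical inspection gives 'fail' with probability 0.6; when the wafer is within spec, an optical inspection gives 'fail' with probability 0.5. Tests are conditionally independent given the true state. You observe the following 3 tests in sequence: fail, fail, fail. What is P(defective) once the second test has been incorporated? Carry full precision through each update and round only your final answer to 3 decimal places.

Each posterior becomes the prior for the next update.
After 'fail': P(defective) = 0.6·0.3000 / (0.6·0.3000 + 0.5·0.7000) ≈ 0.3396
After 'fail': P(defective) = 0.6·0.3396 / (0.6·0.3396 + 0.5·0.6604) ≈ 0.3816

0.382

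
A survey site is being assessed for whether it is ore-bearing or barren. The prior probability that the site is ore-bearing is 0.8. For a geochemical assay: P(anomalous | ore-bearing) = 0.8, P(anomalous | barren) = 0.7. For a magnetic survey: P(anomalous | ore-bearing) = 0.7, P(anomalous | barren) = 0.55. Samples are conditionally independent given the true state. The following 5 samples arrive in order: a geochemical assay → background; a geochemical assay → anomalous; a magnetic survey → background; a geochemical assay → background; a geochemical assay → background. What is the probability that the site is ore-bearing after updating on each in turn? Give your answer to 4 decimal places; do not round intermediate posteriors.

After a geochemical assay='background': P(ore) = 0.2·0.8000 / (0.2·0.8000 + 0.3·0.2000) ≈ 0.7273
After a geochemical assay='anomalous': P(ore) = 0.8·0.7273 / (0.8·0.7273 + 0.7·0.2727) ≈ 0.7529
After a magnetic survey='background': P(ore) = 0.3·0.7529 / (0.3·0.7529 + 0.45·0.2471) ≈ 0.6702
After a geochemical assay='background': P(ore) = 0.2·0.6702 / (0.2·0.6702 + 0.3·0.3298) ≈ 0.5753
After a geochemical assay='background': P(ore) = 0.2·0.5753 / (0.2·0.5753 + 0.3·0.4247) ≈ 0.4745

0.4745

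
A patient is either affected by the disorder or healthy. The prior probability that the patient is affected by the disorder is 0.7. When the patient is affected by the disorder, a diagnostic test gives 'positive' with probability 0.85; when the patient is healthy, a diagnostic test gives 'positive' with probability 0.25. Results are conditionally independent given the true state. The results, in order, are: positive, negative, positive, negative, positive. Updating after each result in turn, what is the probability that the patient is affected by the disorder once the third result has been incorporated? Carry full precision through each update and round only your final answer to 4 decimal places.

0.8436

After 'positive': P(affected) = 0.85·0.7000 / (0.85·0.7000 + 0.25·0.3000) ≈ 0.8881
After 'negative': P(affected) = 0.15·0.8881 / (0.15·0.8881 + 0.75·0.1119) ≈ 0.6134
After 'positive': P(affected) = 0.85·0.6134 / (0.85·0.6134 + 0.25·0.3866) ≈ 0.8436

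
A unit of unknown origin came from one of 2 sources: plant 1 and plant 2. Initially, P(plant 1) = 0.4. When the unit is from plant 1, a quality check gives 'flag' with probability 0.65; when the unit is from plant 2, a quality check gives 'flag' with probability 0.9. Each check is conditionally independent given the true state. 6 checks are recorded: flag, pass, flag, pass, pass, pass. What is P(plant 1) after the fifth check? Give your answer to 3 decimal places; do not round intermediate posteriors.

Each posterior becomes the prior for the next update.
After 'flag': P(plant 1) = 0.65·0.4000 / (0.65·0.4000 + 0.9·0.6000) ≈ 0.3250
After 'pass': P(plant 1) = 0.35·0.3250 / (0.35·0.3250 + 0.1·0.6750) ≈ 0.6276
After 'flag': P(plant 1) = 0.65·0.6276 / (0.65·0.6276 + 0.9·0.3724) ≈ 0.5490
After 'pass': P(plant 1) = 0.35·0.5490 / (0.35·0.5490 + 0.1·0.4510) ≈ 0.8099
After 'pass': P(plant 1) = 0.35·0.8099 / (0.35·0.8099 + 0.1·0.1901) ≈ 0.9371

0.937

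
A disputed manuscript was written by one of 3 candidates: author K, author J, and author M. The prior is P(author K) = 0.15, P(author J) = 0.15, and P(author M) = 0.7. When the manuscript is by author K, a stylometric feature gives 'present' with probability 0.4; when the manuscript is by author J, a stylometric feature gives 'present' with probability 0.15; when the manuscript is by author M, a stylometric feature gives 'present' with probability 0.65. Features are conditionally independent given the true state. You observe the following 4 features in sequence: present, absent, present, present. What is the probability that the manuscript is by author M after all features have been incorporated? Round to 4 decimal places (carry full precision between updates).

0.9157

After 'present': normaliser = 0.4·0.1500 + 0.15·0.1500 + 0.65·0.7000; P(author K) ≈ 0.1116, P(author J) ≈ 0.0419, P(author M) ≈ 0.8465
After 'absent': normaliser = 0.6·0.1116 + 0.85·0.0419 + 0.35·0.8465; P(author K) ≈ 0.1679, P(author J) ≈ 0.0892, P(author M) ≈ 0.7429
After 'present': normaliser = 0.4·0.1679 + 0.15·0.0892 + 0.65·0.7429; P(author K) ≈ 0.1192, P(author J) ≈ 0.0238, P(author M) ≈ 0.8570
After 'present': normaliser = 0.4·0.1192 + 0.15·0.0238 + 0.65·0.8570; P(author K) ≈ 0.0784, P(author J) ≈ 0.0059, P(author M) ≈ 0.9157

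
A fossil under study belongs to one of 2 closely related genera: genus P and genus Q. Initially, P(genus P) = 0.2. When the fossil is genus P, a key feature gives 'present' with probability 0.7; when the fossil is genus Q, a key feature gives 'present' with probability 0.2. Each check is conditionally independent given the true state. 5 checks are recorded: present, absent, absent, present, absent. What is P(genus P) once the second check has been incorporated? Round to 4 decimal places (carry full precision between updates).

After 'present': P(genus P) = 0.7·0.2000 / (0.7·0.2000 + 0.2·0.8000) ≈ 0.4667
After 'absent': P(genus P) = 0.3·0.4667 / (0.3·0.4667 + 0.8·0.5333) ≈ 0.2471

0.2471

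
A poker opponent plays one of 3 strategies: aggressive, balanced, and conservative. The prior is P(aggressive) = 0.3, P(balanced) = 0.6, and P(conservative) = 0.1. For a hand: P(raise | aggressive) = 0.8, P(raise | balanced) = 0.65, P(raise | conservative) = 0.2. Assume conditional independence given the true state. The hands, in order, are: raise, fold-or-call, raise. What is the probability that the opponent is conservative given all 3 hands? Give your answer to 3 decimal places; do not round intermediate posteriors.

Each posterior becomes the prior for the next update.
After 'raise': normaliser = 0.8·0.3000 + 0.65·0.6000 + 0.2·0.1000; P(aggressive) ≈ 0.3692, P(balanced) ≈ 0.6000, P(conservative) ≈ 0.0308
After 'fold-or-call': normaliser = 0.2·0.3692 + 0.35·0.6000 + 0.8·0.0308; P(aggressive) ≈ 0.2394, P(balanced) ≈ 0.6808, P(conservative) ≈ 0.0798
After 'raise': normaliser = 0.8·0.2394 + 0.65·0.6808 + 0.2·0.0798; P(aggressive) ≈ 0.2946, P(balanced) ≈ 0.6808, P(conservative) ≈ 0.0246

0.025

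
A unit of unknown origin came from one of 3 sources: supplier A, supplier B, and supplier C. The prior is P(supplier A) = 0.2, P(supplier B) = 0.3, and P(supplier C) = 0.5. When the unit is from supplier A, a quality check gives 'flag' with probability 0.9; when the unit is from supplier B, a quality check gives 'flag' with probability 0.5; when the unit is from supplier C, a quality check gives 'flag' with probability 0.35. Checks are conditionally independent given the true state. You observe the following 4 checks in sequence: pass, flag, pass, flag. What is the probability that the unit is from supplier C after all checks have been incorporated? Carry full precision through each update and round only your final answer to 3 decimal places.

After 'pass': normaliser = 0.1·0.2000 + 0.5·0.3000 + 0.65·0.5000; P(supplier A) ≈ 0.0404, P(supplier B) ≈ 0.3030, P(supplier C) ≈ 0.6566
After 'flag': normaliser = 0.9·0.0404 + 0.5·0.3030 + 0.35·0.6566; P(supplier A) ≈ 0.0871, P(supplier B) ≈ 0.3628, P(supplier C) ≈ 0.5502
After 'pass': normaliser = 0.1·0.0871 + 0.5·0.3628 + 0.65·0.5502; P(supplier A) ≈ 0.0159, P(supplier B) ≈ 0.3312, P(supplier C) ≈ 0.6529
After 'flag': normaliser = 0.9·0.0159 + 0.5·0.3312 + 0.35·0.6529; P(supplier A) ≈ 0.0350, P(supplier B) ≈ 0.4054, P(supplier C) ≈ 0.5595

0.560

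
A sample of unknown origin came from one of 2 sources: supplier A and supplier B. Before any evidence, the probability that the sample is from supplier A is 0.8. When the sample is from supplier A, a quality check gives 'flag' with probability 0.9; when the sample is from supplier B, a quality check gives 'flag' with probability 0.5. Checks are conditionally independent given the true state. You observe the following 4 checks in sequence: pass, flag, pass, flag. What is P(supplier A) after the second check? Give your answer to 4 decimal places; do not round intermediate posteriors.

After 'pass': P(supplier A) = 0.1·0.8000 / (0.1·0.8000 + 0.5·0.2000) ≈ 0.4444
After 'flag': P(supplier A) = 0.9·0.4444 / (0.9·0.4444 + 0.5·0.5556) ≈ 0.5902

0.5902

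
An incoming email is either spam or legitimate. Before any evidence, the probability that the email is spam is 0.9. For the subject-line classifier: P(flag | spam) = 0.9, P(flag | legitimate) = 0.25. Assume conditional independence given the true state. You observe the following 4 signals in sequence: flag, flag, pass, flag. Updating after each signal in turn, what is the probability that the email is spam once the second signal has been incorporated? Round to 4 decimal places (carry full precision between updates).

0.9915

After 'flag': P(spam) = 0.9·0.9000 / (0.9·0.9000 + 0.25·0.1000) ≈ 0.9701
After 'flag': P(spam) = 0.9·0.9701 / (0.9·0.9701 + 0.25·0.0299) ≈ 0.9915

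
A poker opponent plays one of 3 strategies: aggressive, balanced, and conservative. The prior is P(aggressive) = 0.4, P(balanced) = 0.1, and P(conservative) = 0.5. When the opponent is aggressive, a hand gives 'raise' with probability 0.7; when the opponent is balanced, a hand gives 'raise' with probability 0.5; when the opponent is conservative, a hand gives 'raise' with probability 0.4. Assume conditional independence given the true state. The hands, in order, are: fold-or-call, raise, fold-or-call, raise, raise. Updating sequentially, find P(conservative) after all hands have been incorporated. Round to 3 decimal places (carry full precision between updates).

Apply Bayes' rule sequentially, carrying P(conservative) forward.
After 'fold-or-call': normaliser = 0.3·0.4000 + 0.5·0.1000 + 0.6·0.5000; P(aggressive) ≈ 0.2553, P(balanced) ≈ 0.1064, P(conservative) ≈ 0.6383
After 'raise': normaliser = 0.7·0.2553 + 0.5·0.1064 + 0.4·0.6383; P(aggressive) ≈ 0.3668, P(balanced) ≈ 0.1092, P(conservative) ≈ 0.5240
After 'fold-or-call': normaliser = 0.3·0.3668 + 0.5·0.1092 + 0.6·0.5240; P(aggressive) ≈ 0.2297, P(balanced) ≈ 0.1139, P(conservative) ≈ 0.6563
After 'raise': normaliser = 0.7·0.2297 + 0.5·0.1139 + 0.4·0.6563; P(aggressive) ≈ 0.3348, P(balanced) ≈ 0.1186, P(conservative) ≈ 0.5466
After 'raise': normaliser = 0.7·0.3348 + 0.5·0.1186 + 0.4·0.5466; P(aggressive) ≈ 0.4575, P(balanced) ≈ 0.1158, P(conservative) ≈ 0.4268

0.427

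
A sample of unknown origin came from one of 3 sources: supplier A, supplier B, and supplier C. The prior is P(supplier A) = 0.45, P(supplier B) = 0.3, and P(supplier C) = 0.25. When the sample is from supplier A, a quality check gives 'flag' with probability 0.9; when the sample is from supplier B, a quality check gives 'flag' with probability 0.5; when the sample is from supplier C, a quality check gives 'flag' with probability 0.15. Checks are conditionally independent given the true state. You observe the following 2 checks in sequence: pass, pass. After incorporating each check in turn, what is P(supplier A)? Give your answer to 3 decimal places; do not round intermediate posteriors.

Each posterior becomes the prior for the next update.
After 'pass': normaliser = 0.1·0.4500 + 0.5·0.3000 + 0.85·0.2500; P(supplier A) ≈ 0.1104, P(supplier B) ≈ 0.3681, P(supplier C) ≈ 0.5215
After 'pass': normaliser = 0.1·0.1104 + 0.5·0.3681 + 0.85·0.5215; P(supplier A) ≈ 0.0173, P(supplier B) ≈ 0.2883, P(supplier C) ≈ 0.6944

0.017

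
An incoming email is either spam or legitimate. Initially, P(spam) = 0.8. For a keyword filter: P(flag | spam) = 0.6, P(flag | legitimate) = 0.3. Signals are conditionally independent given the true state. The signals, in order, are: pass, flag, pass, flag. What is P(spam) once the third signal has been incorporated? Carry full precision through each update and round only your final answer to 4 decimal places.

0.7232

Apply Bayes' rule sequentially, carrying P(spam) forward.
After 'pass': P(spam) = 0.4·0.8000 / (0.4·0.8000 + 0.7·0.2000) ≈ 0.6957
After 'flag': P(spam) = 0.6·0.6957 / (0.6·0.6957 + 0.3·0.3043) ≈ 0.8205
After 'pass': P(spam) = 0.4·0.8205 / (0.4·0.8205 + 0.7·0.1795) ≈ 0.7232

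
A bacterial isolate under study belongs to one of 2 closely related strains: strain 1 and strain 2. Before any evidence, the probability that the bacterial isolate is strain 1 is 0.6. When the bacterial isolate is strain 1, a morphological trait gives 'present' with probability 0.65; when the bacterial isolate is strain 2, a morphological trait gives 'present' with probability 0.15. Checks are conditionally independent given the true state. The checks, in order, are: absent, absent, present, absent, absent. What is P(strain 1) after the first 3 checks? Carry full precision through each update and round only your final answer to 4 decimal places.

Apply Bayes' rule sequentially, carrying P(strain 1) forward.
After 'absent': P(strain 1) = 0.35·0.6000 / (0.35·0.6000 + 0.85·0.4000) ≈ 0.3818
After 'absent': P(strain 1) = 0.35·0.3818 / (0.35·0.3818 + 0.85·0.6182) ≈ 0.2028
After 'present': P(strain 1) = 0.65·0.2028 / (0.65·0.2028 + 0.15·0.7972) ≈ 0.5243

0.5243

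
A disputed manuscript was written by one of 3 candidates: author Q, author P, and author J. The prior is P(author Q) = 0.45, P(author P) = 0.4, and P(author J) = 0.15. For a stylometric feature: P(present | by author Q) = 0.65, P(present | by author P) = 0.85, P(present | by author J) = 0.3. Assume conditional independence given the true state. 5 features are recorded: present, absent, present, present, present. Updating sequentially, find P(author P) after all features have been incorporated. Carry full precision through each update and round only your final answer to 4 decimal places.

0.5195

After 'present': normaliser = 0.65·0.4500 + 0.85·0.4000 + 0.3·0.1500; P(author Q) ≈ 0.4317, P(author P) ≈ 0.5018, P(author J) ≈ 0.0664
After 'absent': normaliser = 0.35·0.4317 + 0.15·0.5018 + 0.7·0.0664; P(author Q) ≈ 0.5538, P(author P) ≈ 0.2759, P(author J) ≈ 0.1704
After 'present': normaliser = 0.65·0.5538 + 0.85·0.2759 + 0.3·0.1704; P(author Q) ≈ 0.5576, P(author P) ≈ 0.3632, P(author J) ≈ 0.0792
After 'present': normaliser = 0.65·0.5576 + 0.85·0.3632 + 0.3·0.0792; P(author Q) ≈ 0.5215, P(author P) ≈ 0.4443, P(author J) ≈ 0.0342
After 'present': normaliser = 0.65·0.5215 + 0.85·0.4443 + 0.3·0.0342; P(author Q) ≈ 0.4664, P(author P) ≈ 0.5195, P(author J) ≈ 0.0141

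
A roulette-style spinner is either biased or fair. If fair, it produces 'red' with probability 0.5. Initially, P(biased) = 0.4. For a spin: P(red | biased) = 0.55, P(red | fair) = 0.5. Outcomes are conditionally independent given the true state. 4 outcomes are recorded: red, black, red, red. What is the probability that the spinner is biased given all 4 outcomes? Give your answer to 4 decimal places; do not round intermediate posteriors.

After 'red': P(biased) = 0.55·0.4000 / (0.55·0.4000 + 0.5·0.6000) ≈ 0.4231
After 'black': P(biased) = 0.45·0.4231 / (0.45·0.4231 + 0.5·0.5769) ≈ 0.3976
After 'red': P(biased) = 0.55·0.3976 / (0.55·0.3976 + 0.5·0.6024) ≈ 0.4206
After 'red': P(biased) = 0.55·0.4206 / (0.55·0.4206 + 0.5·0.5794) ≈ 0.4440

0.4440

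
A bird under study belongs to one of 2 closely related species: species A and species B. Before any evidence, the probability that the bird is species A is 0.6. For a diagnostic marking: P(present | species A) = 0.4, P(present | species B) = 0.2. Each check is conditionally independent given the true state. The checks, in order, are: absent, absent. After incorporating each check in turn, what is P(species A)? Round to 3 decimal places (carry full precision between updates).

0.458

After 'absent': P(species A) = 0.6·0.6000 / (0.6·0.6000 + 0.8·0.4000) ≈ 0.5294
After 'absent': P(species A) = 0.6·0.5294 / (0.6·0.5294 + 0.8·0.4706) ≈ 0.4576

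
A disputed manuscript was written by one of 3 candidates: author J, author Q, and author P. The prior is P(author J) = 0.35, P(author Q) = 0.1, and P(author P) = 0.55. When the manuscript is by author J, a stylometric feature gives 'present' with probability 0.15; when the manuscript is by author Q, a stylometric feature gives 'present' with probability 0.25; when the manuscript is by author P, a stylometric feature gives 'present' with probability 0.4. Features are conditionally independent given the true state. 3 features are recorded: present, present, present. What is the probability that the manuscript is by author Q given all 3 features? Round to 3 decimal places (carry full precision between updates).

After 'present': normaliser = 0.15·0.3500 + 0.25·0.1000 + 0.4·0.5500; P(author J) ≈ 0.1765, P(author Q) ≈ 0.0840, P(author P) ≈ 0.7395
After 'present': normaliser = 0.15·0.1765 + 0.25·0.0840 + 0.4·0.7395; P(author J) ≈ 0.0771, P(author Q) ≈ 0.0612, P(author P) ≈ 0.8617
After 'present': normaliser = 0.15·0.0771 + 0.25·0.0612 + 0.4·0.8617; P(author J) ≈ 0.0311, P(author Q) ≈ 0.0412, P(author P) ≈ 0.9277

0.041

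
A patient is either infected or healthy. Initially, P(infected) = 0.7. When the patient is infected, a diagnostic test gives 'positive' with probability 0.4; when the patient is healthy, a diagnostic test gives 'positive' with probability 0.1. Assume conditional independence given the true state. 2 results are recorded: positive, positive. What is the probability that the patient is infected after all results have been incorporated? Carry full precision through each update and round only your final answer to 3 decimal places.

0.974

Apply Bayes' rule sequentially, carrying P(infected) forward.
After 'positive': P(infected) = 0.4·0.7000 / (0.4·0.7000 + 0.1·0.3000) ≈ 0.9032
After 'positive': P(infected) = 0.4·0.9032 / (0.4·0.9032 + 0.1·0.0968) ≈ 0.9739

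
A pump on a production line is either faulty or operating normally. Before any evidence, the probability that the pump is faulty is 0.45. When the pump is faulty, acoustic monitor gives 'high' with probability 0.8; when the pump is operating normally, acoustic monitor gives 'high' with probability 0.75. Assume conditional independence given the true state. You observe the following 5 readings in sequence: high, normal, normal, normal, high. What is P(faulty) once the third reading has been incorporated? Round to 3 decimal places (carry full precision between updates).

Apply Bayes' rule sequentially, carrying P(faulty) forward.
After 'high': P(faulty) = 0.8·0.4500 / (0.8·0.4500 + 0.75·0.5500) ≈ 0.4660
After 'normal': P(faulty) = 0.2·0.4660 / (0.2·0.4660 + 0.25·0.5340) ≈ 0.4111
After 'normal': P(faulty) = 0.2·0.4111 / (0.2·0.4111 + 0.25·0.5889) ≈ 0.3584

0.358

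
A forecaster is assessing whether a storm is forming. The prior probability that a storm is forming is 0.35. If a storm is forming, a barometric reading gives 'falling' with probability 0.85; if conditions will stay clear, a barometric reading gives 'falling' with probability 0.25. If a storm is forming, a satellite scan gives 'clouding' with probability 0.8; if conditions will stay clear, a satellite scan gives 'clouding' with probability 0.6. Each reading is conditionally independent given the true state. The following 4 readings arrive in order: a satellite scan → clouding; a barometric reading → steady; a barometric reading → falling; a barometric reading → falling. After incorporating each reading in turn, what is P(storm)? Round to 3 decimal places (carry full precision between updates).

0.624

After a satellite scan='clouding': P(storm) = 0.8·0.3500 / (0.8·0.3500 + 0.6·0.6500) ≈ 0.4179
After a barometric reading='steady': P(storm) = 0.15·0.4179 / (0.15·0.4179 + 0.75·0.5821) ≈ 0.1256
After a barometric reading='falling': P(storm) = 0.85·0.1256 / (0.85·0.1256 + 0.25·0.8744) ≈ 0.3280
After a barometric reading='falling': P(storm) = 0.85·0.3280 / (0.85·0.3280 + 0.25·0.6720) ≈ 0.6240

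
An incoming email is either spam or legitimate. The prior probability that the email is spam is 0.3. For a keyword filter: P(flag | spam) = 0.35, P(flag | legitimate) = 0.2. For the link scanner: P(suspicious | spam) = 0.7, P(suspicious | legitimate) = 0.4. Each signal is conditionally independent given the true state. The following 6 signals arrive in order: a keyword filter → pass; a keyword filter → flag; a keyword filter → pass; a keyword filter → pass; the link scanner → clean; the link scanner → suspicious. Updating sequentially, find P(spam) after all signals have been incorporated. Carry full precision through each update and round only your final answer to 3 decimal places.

0.260

After a keyword filter='pass': P(spam) = 0.65·0.3000 / (0.65·0.3000 + 0.8·0.7000) ≈ 0.2583
After a keyword filter='flag': P(spam) = 0.35·0.2583 / (0.35·0.2583 + 0.2·0.7417) ≈ 0.3786
After a keyword filter='pass': P(spam) = 0.65·0.3786 / (0.65·0.3786 + 0.8·0.6214) ≈ 0.3312
After a keyword filter='pass': P(spam) = 0.65·0.3312 / (0.65·0.3312 + 0.8·0.6688) ≈ 0.2869
After the link scanner='clean': P(spam) = 0.3·0.2869 / (0.3·0.2869 + 0.6·0.7131) ≈ 0.1675
After the link scanner='suspicious': P(spam) = 0.7·0.1675 / (0.7·0.1675 + 0.4·0.8325) ≈ 0.2604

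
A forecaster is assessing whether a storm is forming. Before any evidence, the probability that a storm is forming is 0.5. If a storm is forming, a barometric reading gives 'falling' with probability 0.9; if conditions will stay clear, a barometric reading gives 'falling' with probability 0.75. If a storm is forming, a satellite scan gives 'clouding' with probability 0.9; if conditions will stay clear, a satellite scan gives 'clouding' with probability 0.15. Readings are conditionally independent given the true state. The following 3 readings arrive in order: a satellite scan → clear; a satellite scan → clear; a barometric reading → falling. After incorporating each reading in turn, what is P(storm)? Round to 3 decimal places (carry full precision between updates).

0.016

After a satellite scan='clear': P(storm) = 0.1·0.5000 / (0.1·0.5000 + 0.85·0.5000) ≈ 0.1053
After a satellite scan='clear': P(storm) = 0.1·0.1053 / (0.1·0.1053 + 0.85·0.8947) ≈ 0.0137
After a barometric reading='falling': P(storm) = 0.9·0.0137 / (0.9·0.0137 + 0.75·0.9863) ≈ 0.0163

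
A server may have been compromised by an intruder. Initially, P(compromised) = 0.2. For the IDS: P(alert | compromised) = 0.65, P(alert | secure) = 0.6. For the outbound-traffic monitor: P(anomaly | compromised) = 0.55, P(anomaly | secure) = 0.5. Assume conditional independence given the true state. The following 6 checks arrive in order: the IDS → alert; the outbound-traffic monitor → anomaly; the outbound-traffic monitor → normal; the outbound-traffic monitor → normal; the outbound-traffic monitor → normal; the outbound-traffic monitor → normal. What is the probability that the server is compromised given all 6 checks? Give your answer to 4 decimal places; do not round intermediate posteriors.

After the IDS='alert': P(compromised) = 0.65·0.2000 / (0.65·0.2000 + 0.6·0.8000) ≈ 0.2131
After the outbound-traffic monitor='anomaly': P(compromised) = 0.55·0.2131 / (0.55·0.2131 + 0.5·0.7869) ≈ 0.2295
After the outbound-traffic monitor='normal': P(compromised) = 0.45·0.2295 / (0.45·0.2295 + 0.5·0.7705) ≈ 0.2114
After the outbound-traffic monitor='normal': P(compromised) = 0.45·0.2114 / (0.45·0.2114 + 0.5·0.7886) ≈ 0.1944
After the outbound-traffic monitor='normal': P(compromised) = 0.45·0.1944 / (0.45·0.1944 + 0.5·0.8056) ≈ 0.1784
After the outbound-traffic monitor='normal': P(compromised) = 0.45·0.1784 / (0.45·0.1784 + 0.5·0.8216) ≈ 0.1635

0.1635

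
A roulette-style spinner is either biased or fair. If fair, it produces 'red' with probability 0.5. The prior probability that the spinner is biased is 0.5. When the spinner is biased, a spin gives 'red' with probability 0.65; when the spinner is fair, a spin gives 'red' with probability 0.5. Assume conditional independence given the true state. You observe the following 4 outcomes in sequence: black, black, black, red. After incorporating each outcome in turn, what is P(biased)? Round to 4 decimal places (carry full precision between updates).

0.3084

After 'black': P(biased) = 0.35·0.5000 / (0.35·0.5000 + 0.5·0.5000) ≈ 0.4118
After 'black': P(biased) = 0.35·0.4118 / (0.35·0.4118 + 0.5·0.5882) ≈ 0.3289
After 'black': P(biased) = 0.35·0.3289 / (0.35·0.3289 + 0.5·0.6711) ≈ 0.2554
After 'red': P(biased) = 0.65·0.2554 / (0.65·0.2554 + 0.5·0.7446) ≈ 0.3084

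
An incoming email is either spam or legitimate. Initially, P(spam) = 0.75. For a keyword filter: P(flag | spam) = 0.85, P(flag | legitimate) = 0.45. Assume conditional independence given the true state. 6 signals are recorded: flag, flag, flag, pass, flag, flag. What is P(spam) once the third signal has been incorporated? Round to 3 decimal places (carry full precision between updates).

0.953

After 'flag': P(spam) = 0.85·0.7500 / (0.85·0.7500 + 0.45·0.2500) ≈ 0.8500
After 'flag': P(spam) = 0.85·0.8500 / (0.85·0.8500 + 0.45·0.1500) ≈ 0.9146
After 'flag': P(spam) = 0.85·0.9146 / (0.85·0.9146 + 0.45·0.0854) ≈ 0.9529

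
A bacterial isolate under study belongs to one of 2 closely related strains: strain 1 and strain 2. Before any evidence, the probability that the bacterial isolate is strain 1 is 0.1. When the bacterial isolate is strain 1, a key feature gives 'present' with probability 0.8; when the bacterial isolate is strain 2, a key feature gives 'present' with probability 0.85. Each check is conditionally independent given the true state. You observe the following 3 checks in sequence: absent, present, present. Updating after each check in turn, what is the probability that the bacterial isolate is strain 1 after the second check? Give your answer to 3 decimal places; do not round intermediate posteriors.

After 'absent': P(strain 1) = 0.2·0.1000 / (0.2·0.1000 + 0.15·0.9000) ≈ 0.1290
After 'present': P(strain 1) = 0.8·0.1290 / (0.8·0.1290 + 0.85·0.8710) ≈ 0.1224

0.122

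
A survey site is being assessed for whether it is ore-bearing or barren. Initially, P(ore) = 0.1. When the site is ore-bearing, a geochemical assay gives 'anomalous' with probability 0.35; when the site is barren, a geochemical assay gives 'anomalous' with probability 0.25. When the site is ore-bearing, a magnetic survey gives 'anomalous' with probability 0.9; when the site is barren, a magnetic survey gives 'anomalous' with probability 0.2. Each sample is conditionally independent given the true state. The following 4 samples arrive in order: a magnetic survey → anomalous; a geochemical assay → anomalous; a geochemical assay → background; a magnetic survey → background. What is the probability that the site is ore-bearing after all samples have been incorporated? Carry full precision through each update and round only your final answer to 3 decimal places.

0.070

After a magnetic survey='anomalous': P(ore) = 0.9·0.1000 / (0.9·0.1000 + 0.2·0.9000) ≈ 0.3333
After a geochemical assay='anomalous': P(ore) = 0.35·0.3333 / (0.35·0.3333 + 0.25·0.6667) ≈ 0.4118
After a geochemical assay='background': P(ore) = 0.65·0.4118 / (0.65·0.4118 + 0.75·0.5882) ≈ 0.3776
After a magnetic survey='background': P(ore) = 0.1·0.3776 / (0.1·0.3776 + 0.8·0.6224) ≈ 0.0705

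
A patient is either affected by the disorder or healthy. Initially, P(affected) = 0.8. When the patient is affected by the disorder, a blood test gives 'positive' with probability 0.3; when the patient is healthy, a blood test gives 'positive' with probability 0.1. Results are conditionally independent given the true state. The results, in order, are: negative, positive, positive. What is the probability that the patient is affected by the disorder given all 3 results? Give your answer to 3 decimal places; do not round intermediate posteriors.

0.966

After 'negative': P(affected) = 0.7·0.8000 / (0.7·0.8000 + 0.9·0.2000) ≈ 0.7568
After 'positive': P(affected) = 0.3·0.7568 / (0.3·0.7568 + 0.1·0.2432) ≈ 0.9032
After 'positive': P(affected) = 0.3·0.9032 / (0.3·0.9032 + 0.1·0.0968) ≈ 0.9655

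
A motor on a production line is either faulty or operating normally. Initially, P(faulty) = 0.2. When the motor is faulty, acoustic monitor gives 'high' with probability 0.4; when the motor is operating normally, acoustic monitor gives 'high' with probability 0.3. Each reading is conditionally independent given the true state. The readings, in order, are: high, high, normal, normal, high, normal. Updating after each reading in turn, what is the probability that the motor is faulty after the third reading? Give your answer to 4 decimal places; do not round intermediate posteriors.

0.2759

Apply Bayes' rule sequentially, carrying P(faulty) forward.
After 'high': P(faulty) = 0.4·0.2000 / (0.4·0.2000 + 0.3·0.8000) ≈ 0.2500
After 'high': P(faulty) = 0.4·0.2500 / (0.4·0.2500 + 0.3·0.7500) ≈ 0.3077
After 'normal': P(faulty) = 0.6·0.3077 / (0.6·0.3077 + 0.7·0.6923) ≈ 0.2759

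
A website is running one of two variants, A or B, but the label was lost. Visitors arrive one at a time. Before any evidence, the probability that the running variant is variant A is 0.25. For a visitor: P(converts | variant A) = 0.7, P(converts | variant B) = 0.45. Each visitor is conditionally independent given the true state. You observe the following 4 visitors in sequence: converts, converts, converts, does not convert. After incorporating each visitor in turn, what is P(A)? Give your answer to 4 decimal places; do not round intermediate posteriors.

0.4063

After 'converts': P(A) = 0.7·0.2500 / (0.7·0.2500 + 0.45·0.7500) ≈ 0.3415
After 'converts': P(A) = 0.7·0.3415 / (0.7·0.3415 + 0.45·0.6585) ≈ 0.4465
After 'converts': P(A) = 0.7·0.4465 / (0.7·0.4465 + 0.45·0.5535) ≈ 0.5565
After 'does not convert': P(A) = 0.3·0.5565 / (0.3·0.5565 + 0.55·0.4435) ≈ 0.4063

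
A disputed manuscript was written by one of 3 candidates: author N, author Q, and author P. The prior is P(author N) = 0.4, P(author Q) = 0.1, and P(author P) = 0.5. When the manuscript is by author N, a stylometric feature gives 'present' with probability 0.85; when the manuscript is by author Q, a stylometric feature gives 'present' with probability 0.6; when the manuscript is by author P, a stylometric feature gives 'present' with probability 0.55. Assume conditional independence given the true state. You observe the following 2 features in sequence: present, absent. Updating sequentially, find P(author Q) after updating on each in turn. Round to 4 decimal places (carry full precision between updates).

0.1208

Each posterior becomes the prior for the next update.
After 'present': normaliser = 0.85·0.4000 + 0.6·0.1000 + 0.55·0.5000; P(author N) ≈ 0.5037, P(author Q) ≈ 0.0889, P(author P) ≈ 0.4074
After 'absent': normaliser = 0.15·0.5037 + 0.4·0.0889 + 0.45·0.4074; P(author N) ≈ 0.2566, P(author Q) ≈ 0.1208, P(author P) ≈ 0.6226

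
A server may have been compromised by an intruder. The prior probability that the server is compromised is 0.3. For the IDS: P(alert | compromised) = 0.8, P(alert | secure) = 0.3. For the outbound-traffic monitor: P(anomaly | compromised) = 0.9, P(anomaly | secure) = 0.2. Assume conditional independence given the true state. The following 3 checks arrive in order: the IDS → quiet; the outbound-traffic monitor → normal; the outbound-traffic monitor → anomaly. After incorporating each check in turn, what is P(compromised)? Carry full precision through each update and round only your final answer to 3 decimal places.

After the IDS='quiet': P(compromised) = 0.2·0.3000 / (0.2·0.3000 + 0.7·0.7000) ≈ 0.1091
After the outbound-traffic monitor='normal': P(compromised) = 0.1·0.1091 / (0.1·0.1091 + 0.8·0.8909) ≈ 0.0151
After the outbound-traffic monitor='anomaly': P(compromised) = 0.9·0.0151 / (0.9·0.0151 + 0.2·0.9849) ≈ 0.0644

0.064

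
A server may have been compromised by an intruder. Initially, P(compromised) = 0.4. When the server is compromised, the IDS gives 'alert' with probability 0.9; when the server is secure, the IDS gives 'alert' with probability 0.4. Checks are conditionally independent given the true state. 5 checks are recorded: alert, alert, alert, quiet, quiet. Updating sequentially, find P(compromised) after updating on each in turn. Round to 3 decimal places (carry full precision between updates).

After 'alert': P(compromised) = 0.9·0.4000 / (0.9·0.4000 + 0.4·0.6000) ≈ 0.6000
After 'alert': P(compromised) = 0.9·0.6000 / (0.9·0.6000 + 0.4·0.4000) ≈ 0.7714
After 'alert': P(compromised) = 0.9·0.7714 / (0.9·0.7714 + 0.4·0.2286) ≈ 0.8836
After 'quiet': P(compromised) = 0.1·0.8836 / (0.1·0.8836 + 0.6·0.1164) ≈ 0.5586
After 'quiet': P(compromised) = 0.1·0.5586 / (0.1·0.5586 + 0.6·0.4414) ≈ 0.1742

0.174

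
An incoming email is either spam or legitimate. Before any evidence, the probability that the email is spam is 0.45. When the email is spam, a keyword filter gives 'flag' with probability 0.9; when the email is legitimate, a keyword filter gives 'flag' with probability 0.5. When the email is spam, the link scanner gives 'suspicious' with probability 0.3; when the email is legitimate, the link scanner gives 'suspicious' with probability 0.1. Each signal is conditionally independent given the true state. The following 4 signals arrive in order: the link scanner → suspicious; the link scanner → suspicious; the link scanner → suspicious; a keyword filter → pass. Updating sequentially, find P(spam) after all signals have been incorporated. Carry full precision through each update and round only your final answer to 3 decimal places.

0.815

After the link scanner='suspicious': P(spam) = 0.3·0.4500 / (0.3·0.4500 + 0.1·0.5500) ≈ 0.7105
After the link scanner='suspicious': P(spam) = 0.3·0.7105 / (0.3·0.7105 + 0.1·0.2895) ≈ 0.8804
After the link scanner='suspicious': P(spam) = 0.3·0.8804 / (0.3·0.8804 + 0.1·0.1196) ≈ 0.9567
After a keyword filter='pass': P(spam) = 0.1·0.9567 / (0.1·0.9567 + 0.5·0.0433) ≈ 0.8154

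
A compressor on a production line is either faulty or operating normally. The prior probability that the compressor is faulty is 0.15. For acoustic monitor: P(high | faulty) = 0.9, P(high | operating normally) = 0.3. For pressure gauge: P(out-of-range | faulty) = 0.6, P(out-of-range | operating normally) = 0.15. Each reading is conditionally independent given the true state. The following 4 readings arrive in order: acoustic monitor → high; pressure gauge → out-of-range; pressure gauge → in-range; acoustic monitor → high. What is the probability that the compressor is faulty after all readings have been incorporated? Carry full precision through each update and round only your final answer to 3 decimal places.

After acoustic monitor='high': P(faulty) = 0.9·0.1500 / (0.9·0.1500 + 0.3·0.8500) ≈ 0.3462
After pressure gauge='out-of-range': P(faulty) = 0.6·0.3462 / (0.6·0.3462 + 0.15·0.6538) ≈ 0.6792
After pressure gauge='in-range': P(faulty) = 0.4·0.6792 / (0.4·0.6792 + 0.85·0.3208) ≈ 0.4991
After acoustic monitor='high': P(faulty) = 0.9·0.4991 / (0.9·0.4991 + 0.3·0.5009) ≈ 0.7493

0.749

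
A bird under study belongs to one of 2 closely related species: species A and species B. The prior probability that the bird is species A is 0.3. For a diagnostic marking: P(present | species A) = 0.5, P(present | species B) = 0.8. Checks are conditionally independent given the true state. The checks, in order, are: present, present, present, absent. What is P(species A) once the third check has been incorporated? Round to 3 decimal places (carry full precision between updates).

After 'present': P(species A) = 0.5·0.3000 / (0.5·0.3000 + 0.8·0.7000) ≈ 0.2113
After 'present': P(species A) = 0.5·0.2113 / (0.5·0.2113 + 0.8·0.7887) ≈ 0.1434
After 'present': P(species A) = 0.5·0.1434 / (0.5·0.1434 + 0.8·0.8566) ≈ 0.0947

0.095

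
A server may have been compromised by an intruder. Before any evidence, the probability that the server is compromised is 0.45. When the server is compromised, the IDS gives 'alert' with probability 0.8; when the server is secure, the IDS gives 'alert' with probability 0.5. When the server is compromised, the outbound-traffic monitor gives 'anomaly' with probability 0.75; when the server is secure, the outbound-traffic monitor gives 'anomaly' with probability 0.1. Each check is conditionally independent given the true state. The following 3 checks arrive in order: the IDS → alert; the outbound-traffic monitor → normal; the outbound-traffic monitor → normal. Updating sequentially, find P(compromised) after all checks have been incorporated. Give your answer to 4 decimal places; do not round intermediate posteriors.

Apply Bayes' rule sequentially, carrying P(compromised) forward.
After the IDS='alert': P(compromised) = 0.8·0.4500 / (0.8·0.4500 + 0.5·0.5500) ≈ 0.5669
After the outbound-traffic monitor='normal': P(compromised) = 0.25·0.5669 / (0.25·0.5669 + 0.9·0.4331) ≈ 0.2667
After the outbound-traffic monitor='normal': P(compromised) = 0.25·0.2667 / (0.25·0.2667 + 0.9·0.7333) ≈ 0.0917

0.0917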